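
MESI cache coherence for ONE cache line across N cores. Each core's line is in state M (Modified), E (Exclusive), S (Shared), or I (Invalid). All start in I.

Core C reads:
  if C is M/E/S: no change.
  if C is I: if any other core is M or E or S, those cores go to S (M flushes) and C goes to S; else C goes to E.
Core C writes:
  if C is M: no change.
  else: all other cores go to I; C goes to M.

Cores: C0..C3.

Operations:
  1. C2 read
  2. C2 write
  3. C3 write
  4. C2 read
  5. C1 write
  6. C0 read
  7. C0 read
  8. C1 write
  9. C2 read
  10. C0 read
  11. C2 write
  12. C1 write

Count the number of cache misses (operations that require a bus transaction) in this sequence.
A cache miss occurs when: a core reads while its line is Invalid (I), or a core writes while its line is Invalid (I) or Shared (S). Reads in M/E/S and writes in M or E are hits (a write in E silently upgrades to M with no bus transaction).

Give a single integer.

Answer: 10

Derivation:
Op 1: C2 read [C2 read from I: no other sharers -> C2=E (exclusive)] -> [I,I,E,I] [MISS #1: read from I]
Op 2: C2 write [C2 write: invalidate none -> C2=M] -> [I,I,M,I] [hit: write from E is a silent E->M upgrade, no bus transaction]
Op 3: C3 write [C3 write: invalidate ['C2=M'] -> C3=M] -> [I,I,I,M] [MISS #2: write from I]
Op 4: C2 read [C2 read from I: others=['C3=M'] -> C2=S, others downsized to S] -> [I,I,S,S] [MISS #3: read from I]
Op 5: C1 write [C1 write: invalidate ['C2=S', 'C3=S'] -> C1=M] -> [I,M,I,I] [MISS #4: write from I]
Op 6: C0 read [C0 read from I: others=['C1=M'] -> C0=S, others downsized to S] -> [S,S,I,I] [MISS #5: read from I]
Op 7: C0 read [C0 read: already in S, no change] -> [S,S,I,I] [hit: read from S]
Op 8: C1 write [C1 write: invalidate ['C0=S'] -> C1=M] -> [I,M,I,I] [MISS #6: write from S]
Op 9: C2 read [C2 read from I: others=['C1=M'] -> C2=S, others downsized to S] -> [I,S,S,I] [MISS #7: read from I]
Op 10: C0 read [C0 read from I: others=['C1=S', 'C2=S'] -> C0=S, others downsized to S] -> [S,S,S,I] [MISS #8: read from I]
Op 11: C2 write [C2 write: invalidate ['C0=S', 'C1=S'] -> C2=M] -> [I,I,M,I] [MISS #9: write from S]
Op 12: C1 write [C1 write: invalidate ['C2=M'] -> C1=M] -> [I,M,I,I] [MISS #10: write from I]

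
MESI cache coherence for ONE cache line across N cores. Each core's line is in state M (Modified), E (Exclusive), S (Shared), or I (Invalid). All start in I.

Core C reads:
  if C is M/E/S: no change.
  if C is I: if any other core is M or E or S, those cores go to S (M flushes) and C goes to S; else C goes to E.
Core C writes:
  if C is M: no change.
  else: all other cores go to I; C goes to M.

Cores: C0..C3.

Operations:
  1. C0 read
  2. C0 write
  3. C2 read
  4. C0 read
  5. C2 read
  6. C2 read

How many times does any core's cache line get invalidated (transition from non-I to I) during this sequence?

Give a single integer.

Answer: 0

Derivation:
Op 1: C0 read [C0 read from I: no other sharers -> C0=E (exclusive)] -> [E,I,I,I] (invalidations this op: 0; running total: 0)
Op 2: C0 write [C0 write: invalidate none -> C0=M] -> [M,I,I,I] (invalidations this op: 0; running total: 0)
Op 3: C2 read [C2 read from I: others=['C0=M'] -> C2=S, others downsized to S] -> [S,I,S,I] (invalidations this op: 0; running total: 0)
Op 4: C0 read [C0 read: already in S, no change] -> [S,I,S,I] (invalidations this op: 0; running total: 0)
Op 5: C2 read [C2 read: already in S, no change] -> [S,I,S,I] (invalidations this op: 0; running total: 0)
Op 6: C2 read [C2 read: already in S, no change] -> [S,I,S,I] (invalidations this op: 0; running total: 0)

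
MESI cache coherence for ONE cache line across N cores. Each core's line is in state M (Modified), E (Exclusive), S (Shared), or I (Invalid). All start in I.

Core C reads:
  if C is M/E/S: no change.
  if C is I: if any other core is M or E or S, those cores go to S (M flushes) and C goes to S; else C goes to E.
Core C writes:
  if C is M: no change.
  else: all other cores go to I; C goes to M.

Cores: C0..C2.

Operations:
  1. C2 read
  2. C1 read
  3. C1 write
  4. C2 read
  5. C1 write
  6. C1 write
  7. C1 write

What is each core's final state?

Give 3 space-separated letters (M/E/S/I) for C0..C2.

Answer: I M I

Derivation:
Op 1: C2 read [C2 read from I: no other sharers -> C2=E (exclusive)] -> [I,I,E]
Op 2: C1 read [C1 read from I: others=['C2=E'] -> C1=S, others downsized to S] -> [I,S,S]
Op 3: C1 write [C1 write: invalidate ['C2=S'] -> C1=M] -> [I,M,I]
Op 4: C2 read [C2 read from I: others=['C1=M'] -> C2=S, others downsized to S] -> [I,S,S]
Op 5: C1 write [C1 write: invalidate ['C2=S'] -> C1=M] -> [I,M,I]
Op 6: C1 write [C1 write: already M (modified), no change] -> [I,M,I]
Op 7: C1 write [C1 write: already M (modified), no change] -> [I,M,I]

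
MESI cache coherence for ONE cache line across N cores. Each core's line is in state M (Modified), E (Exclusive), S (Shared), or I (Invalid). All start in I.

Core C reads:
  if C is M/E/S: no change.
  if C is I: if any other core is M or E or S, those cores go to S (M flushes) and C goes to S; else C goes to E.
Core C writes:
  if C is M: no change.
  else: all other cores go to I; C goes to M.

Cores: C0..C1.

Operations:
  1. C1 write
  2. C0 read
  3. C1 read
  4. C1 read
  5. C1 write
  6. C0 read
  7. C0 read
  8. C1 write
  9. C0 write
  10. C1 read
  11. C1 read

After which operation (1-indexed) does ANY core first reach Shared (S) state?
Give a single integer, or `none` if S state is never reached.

Op 1: C1 write [C1 write: invalidate none -> C1=M] -> [I,M]
Op 2: C0 read [C0 read from I: others=['C1=M'] -> C0=S, others downsized to S] -> [S,S]
  -> First S state at op 2; remaining ops need not be traced.

Answer: 2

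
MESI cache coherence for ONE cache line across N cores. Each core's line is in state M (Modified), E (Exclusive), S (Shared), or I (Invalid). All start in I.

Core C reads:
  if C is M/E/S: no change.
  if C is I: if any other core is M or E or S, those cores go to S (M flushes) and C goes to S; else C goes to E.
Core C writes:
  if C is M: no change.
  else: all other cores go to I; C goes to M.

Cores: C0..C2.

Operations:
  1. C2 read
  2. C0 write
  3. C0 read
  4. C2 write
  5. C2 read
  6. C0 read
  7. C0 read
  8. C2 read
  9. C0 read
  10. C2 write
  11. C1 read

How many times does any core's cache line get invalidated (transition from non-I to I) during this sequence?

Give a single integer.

Answer: 3

Derivation:
Op 1: C2 read [C2 read from I: no other sharers -> C2=E (exclusive)] -> [I,I,E] (invalidations this op: 0; running total: 0)
Op 2: C0 write [C0 write: invalidate ['C2=E'] -> C0=M] -> [M,I,I] (invalidations this op: 1; running total: 1)
Op 3: C0 read [C0 read: already in M, no change] -> [M,I,I] (invalidations this op: 0; running total: 1)
Op 4: C2 write [C2 write: invalidate ['C0=M'] -> C2=M] -> [I,I,M] (invalidations this op: 1; running total: 2)
Op 5: C2 read [C2 read: already in M, no change] -> [I,I,M] (invalidations this op: 0; running total: 2)
Op 6: C0 read [C0 read from I: others=['C2=M'] -> C0=S, others downsized to S] -> [S,I,S] (invalidations this op: 0; running total: 2)
Op 7: C0 read [C0 read: already in S, no change] -> [S,I,S] (invalidations this op: 0; running total: 2)
Op 8: C2 read [C2 read: already in S, no change] -> [S,I,S] (invalidations this op: 0; running total: 2)
Op 9: C0 read [C0 read: already in S, no change] -> [S,I,S] (invalidations this op: 0; running total: 2)
Op 10: C2 write [C2 write: invalidate ['C0=S'] -> C2=M] -> [I,I,M] (invalidations this op: 1; running total: 3)
Op 11: C1 read [C1 read from I: others=['C2=M'] -> C1=S, others downsized to S] -> [I,S,S] (invalidations this op: 0; running total: 3)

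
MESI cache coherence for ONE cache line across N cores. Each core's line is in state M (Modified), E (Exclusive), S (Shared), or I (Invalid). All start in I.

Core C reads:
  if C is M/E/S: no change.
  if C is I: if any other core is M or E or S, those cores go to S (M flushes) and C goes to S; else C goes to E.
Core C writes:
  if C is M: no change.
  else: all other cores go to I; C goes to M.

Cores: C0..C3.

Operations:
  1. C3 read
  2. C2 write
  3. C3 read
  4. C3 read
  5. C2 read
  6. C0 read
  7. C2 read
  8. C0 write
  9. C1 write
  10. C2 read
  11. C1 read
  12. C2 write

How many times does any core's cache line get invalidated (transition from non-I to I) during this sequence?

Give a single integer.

Op 1: C3 read [C3 read from I: no other sharers -> C3=E (exclusive)] -> [I,I,I,E] (invalidations this op: 0; running total: 0)
Op 2: C2 write [C2 write: invalidate ['C3=E'] -> C2=M] -> [I,I,M,I] (invalidations this op: 1; running total: 1)
Op 3: C3 read [C3 read from I: others=['C2=M'] -> C3=S, others downsized to S] -> [I,I,S,S] (invalidations this op: 0; running total: 1)
Op 4: C3 read [C3 read: already in S, no change] -> [I,I,S,S] (invalidations this op: 0; running total: 1)
Op 5: C2 read [C2 read: already in S, no change] -> [I,I,S,S] (invalidations this op: 0; running total: 1)
Op 6: C0 read [C0 read from I: others=['C2=S', 'C3=S'] -> C0=S, others downsized to S] -> [S,I,S,S] (invalidations this op: 0; running total: 1)
Op 7: C2 read [C2 read: already in S, no change] -> [S,I,S,S] (invalidations this op: 0; running total: 1)
Op 8: C0 write [C0 write: invalidate ['C2=S', 'C3=S'] -> C0=M] -> [M,I,I,I] (invalidations this op: 2; running total: 3)
Op 9: C1 write [C1 write: invalidate ['C0=M'] -> C1=M] -> [I,M,I,I] (invalidations this op: 1; running total: 4)
Op 10: C2 read [C2 read from I: others=['C1=M'] -> C2=S, others downsized to S] -> [I,S,S,I] (invalidations this op: 0; running total: 4)
Op 11: C1 read [C1 read: already in S, no change] -> [I,S,S,I] (invalidations this op: 0; running total: 4)
Op 12: C2 write [C2 write: invalidate ['C1=S'] -> C2=M] -> [I,I,M,I] (invalidations this op: 1; running total: 5)

Answer: 5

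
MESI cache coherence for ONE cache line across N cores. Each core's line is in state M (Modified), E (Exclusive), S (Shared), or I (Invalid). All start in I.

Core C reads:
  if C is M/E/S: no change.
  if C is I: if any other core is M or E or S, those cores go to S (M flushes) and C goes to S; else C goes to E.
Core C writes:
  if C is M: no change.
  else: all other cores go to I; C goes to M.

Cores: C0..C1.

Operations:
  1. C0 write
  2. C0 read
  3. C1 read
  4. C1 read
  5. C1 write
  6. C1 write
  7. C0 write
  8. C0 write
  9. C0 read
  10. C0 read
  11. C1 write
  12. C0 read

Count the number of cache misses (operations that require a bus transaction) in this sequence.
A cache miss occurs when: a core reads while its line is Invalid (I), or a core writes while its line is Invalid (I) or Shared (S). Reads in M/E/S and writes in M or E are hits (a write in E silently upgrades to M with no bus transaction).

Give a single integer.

Answer: 6

Derivation:
Op 1: C0 write [C0 write: invalidate none -> C0=M] -> [M,I] [MISS #1: write from I]
Op 2: C0 read [C0 read: already in M, no change] -> [M,I] [hit: read from M]
Op 3: C1 read [C1 read from I: others=['C0=M'] -> C1=S, others downsized to S] -> [S,S] [MISS #2: read from I]
Op 4: C1 read [C1 read: already in S, no change] -> [S,S] [hit: read from S]
Op 5: C1 write [C1 write: invalidate ['C0=S'] -> C1=M] -> [I,M] [MISS #3: write from S]
Op 6: C1 write [C1 write: already M (modified), no change] -> [I,M] [hit: write from M]
Op 7: C0 write [C0 write: invalidate ['C1=M'] -> C0=M] -> [M,I] [MISS #4: write from I]
Op 8: C0 write [C0 write: already M (modified), no change] -> [M,I] [hit: write from M]
Op 9: C0 read [C0 read: already in M, no change] -> [M,I] [hit: read from M]
Op 10: C0 read [C0 read: already in M, no change] -> [M,I] [hit: read from M]
Op 11: C1 write [C1 write: invalidate ['C0=M'] -> C1=M] -> [I,M] [MISS #5: write from I]
Op 12: C0 read [C0 read from I: others=['C1=M'] -> C0=S, others downsized to S] -> [S,S] [MISS #6: read from I]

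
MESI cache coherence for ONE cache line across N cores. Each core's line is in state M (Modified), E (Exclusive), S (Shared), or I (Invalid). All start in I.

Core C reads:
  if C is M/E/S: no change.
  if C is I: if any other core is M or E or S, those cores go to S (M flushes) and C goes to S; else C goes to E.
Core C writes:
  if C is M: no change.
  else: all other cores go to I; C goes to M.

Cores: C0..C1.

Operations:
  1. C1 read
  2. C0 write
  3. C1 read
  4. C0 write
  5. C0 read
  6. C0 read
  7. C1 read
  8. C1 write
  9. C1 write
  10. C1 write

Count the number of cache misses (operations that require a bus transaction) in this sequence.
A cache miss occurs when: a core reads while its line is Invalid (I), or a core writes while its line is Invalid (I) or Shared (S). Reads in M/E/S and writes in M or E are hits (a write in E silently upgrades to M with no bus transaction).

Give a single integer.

Op 1: C1 read [C1 read from I: no other sharers -> C1=E (exclusive)] -> [I,E] [MISS #1: read from I]
Op 2: C0 write [C0 write: invalidate ['C1=E'] -> C0=M] -> [M,I] [MISS #2: write from I]
Op 3: C1 read [C1 read from I: others=['C0=M'] -> C1=S, others downsized to S] -> [S,S] [MISS #3: read from I]
Op 4: C0 write [C0 write: invalidate ['C1=S'] -> C0=M] -> [M,I] [MISS #4: write from S]
Op 5: C0 read [C0 read: already in M, no change] -> [M,I] [hit: read from M]
Op 6: C0 read [C0 read: already in M, no change] -> [M,I] [hit: read from M]
Op 7: C1 read [C1 read from I: others=['C0=M'] -> C1=S, others downsized to S] -> [S,S] [MISS #5: read from I]
Op 8: C1 write [C1 write: invalidate ['C0=S'] -> C1=M] -> [I,M] [MISS #6: write from S]
Op 9: C1 write [C1 write: already M (modified), no change] -> [I,M] [hit: write from M]
Op 10: C1 write [C1 write: already M (modified), no change] -> [I,M] [hit: write from M]

Answer: 6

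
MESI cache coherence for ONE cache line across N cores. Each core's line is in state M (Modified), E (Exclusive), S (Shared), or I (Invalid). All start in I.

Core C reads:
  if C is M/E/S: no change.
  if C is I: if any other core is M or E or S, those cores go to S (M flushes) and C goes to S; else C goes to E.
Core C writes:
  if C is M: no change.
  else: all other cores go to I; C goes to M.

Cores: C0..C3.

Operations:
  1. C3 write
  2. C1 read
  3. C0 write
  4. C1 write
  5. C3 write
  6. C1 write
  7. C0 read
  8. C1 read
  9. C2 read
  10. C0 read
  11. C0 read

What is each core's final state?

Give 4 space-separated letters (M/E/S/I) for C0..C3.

Op 1: C3 write [C3 write: invalidate none -> C3=M] -> [I,I,I,M]
Op 2: C1 read [C1 read from I: others=['C3=M'] -> C1=S, others downsized to S] -> [I,S,I,S]
Op 3: C0 write [C0 write: invalidate ['C1=S', 'C3=S'] -> C0=M] -> [M,I,I,I]
Op 4: C1 write [C1 write: invalidate ['C0=M'] -> C1=M] -> [I,M,I,I]
Op 5: C3 write [C3 write: invalidate ['C1=M'] -> C3=M] -> [I,I,I,M]
Op 6: C1 write [C1 write: invalidate ['C3=M'] -> C1=M] -> [I,M,I,I]
Op 7: C0 read [C0 read from I: others=['C1=M'] -> C0=S, others downsized to S] -> [S,S,I,I]
Op 8: C1 read [C1 read: already in S, no change] -> [S,S,I,I]
Op 9: C2 read [C2 read from I: others=['C0=S', 'C1=S'] -> C2=S, others downsized to S] -> [S,S,S,I]
Op 10: C0 read [C0 read: already in S, no change] -> [S,S,S,I]
Op 11: C0 read [C0 read: already in S, no change] -> [S,S,S,I]

Answer: S S S I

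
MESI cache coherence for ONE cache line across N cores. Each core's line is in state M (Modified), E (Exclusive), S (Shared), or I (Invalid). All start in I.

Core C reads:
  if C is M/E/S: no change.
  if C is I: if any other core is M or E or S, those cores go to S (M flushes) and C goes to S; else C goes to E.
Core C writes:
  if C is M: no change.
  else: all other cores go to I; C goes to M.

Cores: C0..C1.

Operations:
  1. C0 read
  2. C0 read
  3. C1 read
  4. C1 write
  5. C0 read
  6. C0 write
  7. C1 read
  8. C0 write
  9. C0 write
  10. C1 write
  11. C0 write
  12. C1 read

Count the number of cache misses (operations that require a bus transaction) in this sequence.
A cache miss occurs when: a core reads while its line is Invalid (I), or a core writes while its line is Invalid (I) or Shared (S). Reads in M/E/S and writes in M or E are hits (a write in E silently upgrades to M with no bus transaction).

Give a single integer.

Op 1: C0 read [C0 read from I: no other sharers -> C0=E (exclusive)] -> [E,I] [MISS #1: read from I]
Op 2: C0 read [C0 read: already in E, no change] -> [E,I] [hit: read from E]
Op 3: C1 read [C1 read from I: others=['C0=E'] -> C1=S, others downsized to S] -> [S,S] [MISS #2: read from I]
Op 4: C1 write [C1 write: invalidate ['C0=S'] -> C1=M] -> [I,M] [MISS #3: write from S]
Op 5: C0 read [C0 read from I: others=['C1=M'] -> C0=S, others downsized to S] -> [S,S] [MISS #4: read from I]
Op 6: C0 write [C0 write: invalidate ['C1=S'] -> C0=M] -> [M,I] [MISS #5: write from S]
Op 7: C1 read [C1 read from I: others=['C0=M'] -> C1=S, others downsized to S] -> [S,S] [MISS #6: read from I]
Op 8: C0 write [C0 write: invalidate ['C1=S'] -> C0=M] -> [M,I] [MISS #7: write from S]
Op 9: C0 write [C0 write: already M (modified), no change] -> [M,I] [hit: write from M]
Op 10: C1 write [C1 write: invalidate ['C0=M'] -> C1=M] -> [I,M] [MISS #8: write from I]
Op 11: C0 write [C0 write: invalidate ['C1=M'] -> C0=M] -> [M,I] [MISS #9: write from I]
Op 12: C1 read [C1 read from I: others=['C0=M'] -> C1=S, others downsized to S] -> [S,S] [MISS #10: read from I]

Answer: 10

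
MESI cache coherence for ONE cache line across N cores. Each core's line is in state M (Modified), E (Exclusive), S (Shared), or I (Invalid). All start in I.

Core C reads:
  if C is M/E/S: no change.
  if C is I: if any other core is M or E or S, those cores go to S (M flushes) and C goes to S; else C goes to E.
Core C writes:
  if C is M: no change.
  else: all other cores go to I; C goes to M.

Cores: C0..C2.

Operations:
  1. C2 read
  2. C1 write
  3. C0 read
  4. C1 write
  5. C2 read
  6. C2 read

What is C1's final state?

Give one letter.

Op 1: C2 read [C2 read from I: no other sharers -> C2=E (exclusive)] -> [I,I,E]
Op 2: C1 write [C1 write: invalidate ['C2=E'] -> C1=M] -> [I,M,I]
Op 3: C0 read [C0 read from I: others=['C1=M'] -> C0=S, others downsized to S] -> [S,S,I]
Op 4: C1 write [C1 write: invalidate ['C0=S'] -> C1=M] -> [I,M,I]
Op 5: C2 read [C2 read from I: others=['C1=M'] -> C2=S, others downsized to S] -> [I,S,S]
Op 6: C2 read [C2 read: already in S, no change] -> [I,S,S]

Answer: S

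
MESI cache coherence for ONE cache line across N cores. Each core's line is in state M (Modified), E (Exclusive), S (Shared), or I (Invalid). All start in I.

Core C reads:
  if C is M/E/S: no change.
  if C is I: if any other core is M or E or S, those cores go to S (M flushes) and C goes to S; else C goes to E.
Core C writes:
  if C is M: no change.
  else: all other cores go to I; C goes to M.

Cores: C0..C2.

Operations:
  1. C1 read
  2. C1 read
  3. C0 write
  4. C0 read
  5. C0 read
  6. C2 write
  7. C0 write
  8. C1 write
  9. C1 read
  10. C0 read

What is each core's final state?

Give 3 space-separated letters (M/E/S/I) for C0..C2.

Op 1: C1 read [C1 read from I: no other sharers -> C1=E (exclusive)] -> [I,E,I]
Op 2: C1 read [C1 read: already in E, no change] -> [I,E,I]
Op 3: C0 write [C0 write: invalidate ['C1=E'] -> C0=M] -> [M,I,I]
Op 4: C0 read [C0 read: already in M, no change] -> [M,I,I]
Op 5: C0 read [C0 read: already in M, no change] -> [M,I,I]
Op 6: C2 write [C2 write: invalidate ['C0=M'] -> C2=M] -> [I,I,M]
Op 7: C0 write [C0 write: invalidate ['C2=M'] -> C0=M] -> [M,I,I]
Op 8: C1 write [C1 write: invalidate ['C0=M'] -> C1=M] -> [I,M,I]
Op 9: C1 read [C1 read: already in M, no change] -> [I,M,I]
Op 10: C0 read [C0 read from I: others=['C1=M'] -> C0=S, others downsized to S] -> [S,S,I]

Answer: S S I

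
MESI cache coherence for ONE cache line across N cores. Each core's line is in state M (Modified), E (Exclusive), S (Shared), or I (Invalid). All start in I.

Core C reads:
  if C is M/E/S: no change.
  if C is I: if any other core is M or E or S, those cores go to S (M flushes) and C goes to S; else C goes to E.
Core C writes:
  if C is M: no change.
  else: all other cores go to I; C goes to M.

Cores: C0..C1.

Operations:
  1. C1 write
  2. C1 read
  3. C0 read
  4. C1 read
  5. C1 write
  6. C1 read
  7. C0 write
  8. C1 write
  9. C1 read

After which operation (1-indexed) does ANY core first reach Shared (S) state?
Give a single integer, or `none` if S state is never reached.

Answer: 3

Derivation:
Op 1: C1 write [C1 write: invalidate none -> C1=M] -> [I,M]
Op 2: C1 read [C1 read: already in M, no change] -> [I,M]
Op 3: C0 read [C0 read from I: others=['C1=M'] -> C0=S, others downsized to S] -> [S,S]
  -> First S state at op 3; remaining ops need not be traced.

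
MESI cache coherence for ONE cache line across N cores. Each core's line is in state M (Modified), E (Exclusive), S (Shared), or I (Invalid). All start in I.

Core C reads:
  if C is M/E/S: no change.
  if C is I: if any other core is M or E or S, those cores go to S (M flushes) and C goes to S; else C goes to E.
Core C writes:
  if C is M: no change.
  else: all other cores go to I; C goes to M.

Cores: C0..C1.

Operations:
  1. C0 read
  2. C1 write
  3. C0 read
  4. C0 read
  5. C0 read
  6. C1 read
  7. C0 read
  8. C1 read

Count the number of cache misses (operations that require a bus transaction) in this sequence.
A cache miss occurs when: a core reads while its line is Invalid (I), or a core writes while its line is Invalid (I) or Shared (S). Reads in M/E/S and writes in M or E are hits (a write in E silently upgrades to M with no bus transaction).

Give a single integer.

Answer: 3

Derivation:
Op 1: C0 read [C0 read from I: no other sharers -> C0=E (exclusive)] -> [E,I] [MISS #1: read from I]
Op 2: C1 write [C1 write: invalidate ['C0=E'] -> C1=M] -> [I,M] [MISS #2: write from I]
Op 3: C0 read [C0 read from I: others=['C1=M'] -> C0=S, others downsized to S] -> [S,S] [MISS #3: read from I]
Op 4: C0 read [C0 read: already in S, no change] -> [S,S] [hit: read from S]
Op 5: C0 read [C0 read: already in S, no change] -> [S,S] [hit: read from S]
Op 6: C1 read [C1 read: already in S, no change] -> [S,S] [hit: read from S]
Op 7: C0 read [C0 read: already in S, no change] -> [S,S] [hit: read from S]
Op 8: C1 read [C1 read: already in S, no change] -> [S,S] [hit: read from S]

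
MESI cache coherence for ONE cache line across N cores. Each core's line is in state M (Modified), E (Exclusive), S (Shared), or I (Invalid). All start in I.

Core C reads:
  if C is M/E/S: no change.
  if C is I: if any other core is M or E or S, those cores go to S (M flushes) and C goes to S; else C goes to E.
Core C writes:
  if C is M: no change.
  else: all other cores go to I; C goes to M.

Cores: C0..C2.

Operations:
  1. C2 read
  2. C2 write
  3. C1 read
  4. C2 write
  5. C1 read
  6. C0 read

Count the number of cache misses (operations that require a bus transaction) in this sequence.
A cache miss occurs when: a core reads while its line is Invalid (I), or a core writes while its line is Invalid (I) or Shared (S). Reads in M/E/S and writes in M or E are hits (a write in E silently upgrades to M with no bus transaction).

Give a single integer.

Op 1: C2 read [C2 read from I: no other sharers -> C2=E (exclusive)] -> [I,I,E] [MISS #1: read from I]
Op 2: C2 write [C2 write: invalidate none -> C2=M] -> [I,I,M] [hit: write from E is a silent E->M upgrade, no bus transaction]
Op 3: C1 read [C1 read from I: others=['C2=M'] -> C1=S, others downsized to S] -> [I,S,S] [MISS #2: read from I]
Op 4: C2 write [C2 write: invalidate ['C1=S'] -> C2=M] -> [I,I,M] [MISS #3: write from S]
Op 5: C1 read [C1 read from I: others=['C2=M'] -> C1=S, others downsized to S] -> [I,S,S] [MISS #4: read from I]
Op 6: C0 read [C0 read from I: others=['C1=S', 'C2=S'] -> C0=S, others downsized to S] -> [S,S,S] [MISS #5: read from I]

Answer: 5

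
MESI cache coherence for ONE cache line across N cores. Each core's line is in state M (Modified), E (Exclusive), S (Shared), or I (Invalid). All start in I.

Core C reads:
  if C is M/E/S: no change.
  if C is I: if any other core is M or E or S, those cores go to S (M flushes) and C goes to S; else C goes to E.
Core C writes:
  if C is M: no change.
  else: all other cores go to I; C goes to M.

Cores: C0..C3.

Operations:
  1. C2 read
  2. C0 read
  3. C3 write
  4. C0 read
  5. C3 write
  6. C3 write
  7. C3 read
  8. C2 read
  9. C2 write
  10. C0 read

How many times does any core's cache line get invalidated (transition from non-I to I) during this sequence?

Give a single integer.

Answer: 4

Derivation:
Op 1: C2 read [C2 read from I: no other sharers -> C2=E (exclusive)] -> [I,I,E,I] (invalidations this op: 0; running total: 0)
Op 2: C0 read [C0 read from I: others=['C2=E'] -> C0=S, others downsized to S] -> [S,I,S,I] (invalidations this op: 0; running total: 0)
Op 3: C3 write [C3 write: invalidate ['C0=S', 'C2=S'] -> C3=M] -> [I,I,I,M] (invalidations this op: 2; running total: 2)
Op 4: C0 read [C0 read from I: others=['C3=M'] -> C0=S, others downsized to S] -> [S,I,I,S] (invalidations this op: 0; running total: 2)
Op 5: C3 write [C3 write: invalidate ['C0=S'] -> C3=M] -> [I,I,I,M] (invalidations this op: 1; running total: 3)
Op 6: C3 write [C3 write: already M (modified), no change] -> [I,I,I,M] (invalidations this op: 0; running total: 3)
Op 7: C3 read [C3 read: already in M, no change] -> [I,I,I,M] (invalidations this op: 0; running total: 3)
Op 8: C2 read [C2 read from I: others=['C3=M'] -> C2=S, others downsized to S] -> [I,I,S,S] (invalidations this op: 0; running total: 3)
Op 9: C2 write [C2 write: invalidate ['C3=S'] -> C2=M] -> [I,I,M,I] (invalidations this op: 1; running total: 4)
Op 10: C0 read [C0 read from I: others=['C2=M'] -> C0=S, others downsized to S] -> [S,I,S,I] (invalidations this op: 0; running total: 4)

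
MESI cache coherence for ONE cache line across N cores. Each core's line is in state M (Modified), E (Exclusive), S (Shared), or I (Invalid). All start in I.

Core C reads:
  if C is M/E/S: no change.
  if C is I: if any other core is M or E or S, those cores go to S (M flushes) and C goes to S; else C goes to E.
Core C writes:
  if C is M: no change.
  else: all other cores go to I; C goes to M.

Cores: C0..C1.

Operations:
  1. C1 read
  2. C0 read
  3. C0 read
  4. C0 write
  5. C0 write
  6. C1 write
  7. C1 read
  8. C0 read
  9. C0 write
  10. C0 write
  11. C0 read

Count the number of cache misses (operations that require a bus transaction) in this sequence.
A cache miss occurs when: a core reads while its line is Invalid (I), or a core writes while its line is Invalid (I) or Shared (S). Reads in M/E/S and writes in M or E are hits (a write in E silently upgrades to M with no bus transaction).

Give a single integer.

Op 1: C1 read [C1 read from I: no other sharers -> C1=E (exclusive)] -> [I,E] [MISS #1: read from I]
Op 2: C0 read [C0 read from I: others=['C1=E'] -> C0=S, others downsized to S] -> [S,S] [MISS #2: read from I]
Op 3: C0 read [C0 read: already in S, no change] -> [S,S] [hit: read from S]
Op 4: C0 write [C0 write: invalidate ['C1=S'] -> C0=M] -> [M,I] [MISS #3: write from S]
Op 5: C0 write [C0 write: already M (modified), no change] -> [M,I] [hit: write from M]
Op 6: C1 write [C1 write: invalidate ['C0=M'] -> C1=M] -> [I,M] [MISS #4: write from I]
Op 7: C1 read [C1 read: already in M, no change] -> [I,M] [hit: read from M]
Op 8: C0 read [C0 read from I: others=['C1=M'] -> C0=S, others downsized to S] -> [S,S] [MISS #5: read from I]
Op 9: C0 write [C0 write: invalidate ['C1=S'] -> C0=M] -> [M,I] [MISS #6: write from S]
Op 10: C0 write [C0 write: already M (modified), no change] -> [M,I] [hit: write from M]
Op 11: C0 read [C0 read: already in M, no change] -> [M,I] [hit: read from M]

Answer: 6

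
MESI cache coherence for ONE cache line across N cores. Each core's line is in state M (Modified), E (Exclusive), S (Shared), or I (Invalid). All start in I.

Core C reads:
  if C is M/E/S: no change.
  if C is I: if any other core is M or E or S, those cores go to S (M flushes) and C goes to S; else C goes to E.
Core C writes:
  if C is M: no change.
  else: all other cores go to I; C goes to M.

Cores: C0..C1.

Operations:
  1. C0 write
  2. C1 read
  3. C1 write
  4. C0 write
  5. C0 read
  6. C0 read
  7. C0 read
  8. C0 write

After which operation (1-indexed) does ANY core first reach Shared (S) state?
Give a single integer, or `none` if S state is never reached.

Op 1: C0 write [C0 write: invalidate none -> C0=M] -> [M,I]
Op 2: C1 read [C1 read from I: others=['C0=M'] -> C1=S, others downsized to S] -> [S,S]
  -> First S state at op 2; remaining ops need not be traced.

Answer: 2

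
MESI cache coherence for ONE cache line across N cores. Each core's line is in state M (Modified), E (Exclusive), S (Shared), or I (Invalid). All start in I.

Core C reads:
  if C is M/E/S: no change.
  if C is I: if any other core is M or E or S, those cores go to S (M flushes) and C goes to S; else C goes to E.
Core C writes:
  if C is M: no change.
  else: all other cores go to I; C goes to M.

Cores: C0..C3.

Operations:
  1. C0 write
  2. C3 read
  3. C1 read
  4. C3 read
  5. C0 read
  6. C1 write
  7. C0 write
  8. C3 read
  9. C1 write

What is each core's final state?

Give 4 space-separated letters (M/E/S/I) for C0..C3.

Answer: I M I I

Derivation:
Op 1: C0 write [C0 write: invalidate none -> C0=M] -> [M,I,I,I]
Op 2: C3 read [C3 read from I: others=['C0=M'] -> C3=S, others downsized to S] -> [S,I,I,S]
Op 3: C1 read [C1 read from I: others=['C0=S', 'C3=S'] -> C1=S, others downsized to S] -> [S,S,I,S]
Op 4: C3 read [C3 read: already in S, no change] -> [S,S,I,S]
Op 5: C0 read [C0 read: already in S, no change] -> [S,S,I,S]
Op 6: C1 write [C1 write: invalidate ['C0=S', 'C3=S'] -> C1=M] -> [I,M,I,I]
Op 7: C0 write [C0 write: invalidate ['C1=M'] -> C0=M] -> [M,I,I,I]
Op 8: C3 read [C3 read from I: others=['C0=M'] -> C3=S, others downsized to S] -> [S,I,I,S]
Op 9: C1 write [C1 write: invalidate ['C0=S', 'C3=S'] -> C1=M] -> [I,M,I,I]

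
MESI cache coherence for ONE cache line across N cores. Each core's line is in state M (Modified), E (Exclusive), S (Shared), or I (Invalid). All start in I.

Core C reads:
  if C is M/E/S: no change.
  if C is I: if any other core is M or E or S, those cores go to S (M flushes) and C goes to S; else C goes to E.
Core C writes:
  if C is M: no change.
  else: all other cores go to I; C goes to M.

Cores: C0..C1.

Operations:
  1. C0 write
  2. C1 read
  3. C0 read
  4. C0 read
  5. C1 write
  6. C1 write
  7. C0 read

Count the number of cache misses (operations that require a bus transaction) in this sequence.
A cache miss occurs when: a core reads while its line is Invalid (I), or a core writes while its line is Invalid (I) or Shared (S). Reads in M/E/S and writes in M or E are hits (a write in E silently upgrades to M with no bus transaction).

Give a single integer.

Op 1: C0 write [C0 write: invalidate none -> C0=M] -> [M,I] [MISS #1: write from I]
Op 2: C1 read [C1 read from I: others=['C0=M'] -> C1=S, others downsized to S] -> [S,S] [MISS #2: read from I]
Op 3: C0 read [C0 read: already in S, no change] -> [S,S] [hit: read from S]
Op 4: C0 read [C0 read: already in S, no change] -> [S,S] [hit: read from S]
Op 5: C1 write [C1 write: invalidate ['C0=S'] -> C1=M] -> [I,M] [MISS #3: write from S]
Op 6: C1 write [C1 write: already M (modified), no change] -> [I,M] [hit: write from M]
Op 7: C0 read [C0 read from I: others=['C1=M'] -> C0=S, others downsized to S] -> [S,S] [MISS #4: read from I]

Answer: 4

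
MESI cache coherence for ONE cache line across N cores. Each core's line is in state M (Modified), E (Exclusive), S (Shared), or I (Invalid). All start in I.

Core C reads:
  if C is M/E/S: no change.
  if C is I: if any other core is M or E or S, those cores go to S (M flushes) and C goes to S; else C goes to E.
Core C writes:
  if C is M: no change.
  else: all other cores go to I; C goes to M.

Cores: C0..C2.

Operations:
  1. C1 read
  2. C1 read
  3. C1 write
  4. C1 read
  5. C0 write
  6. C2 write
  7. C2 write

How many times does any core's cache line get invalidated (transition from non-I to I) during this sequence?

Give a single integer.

Op 1: C1 read [C1 read from I: no other sharers -> C1=E (exclusive)] -> [I,E,I] (invalidations this op: 0; running total: 0)
Op 2: C1 read [C1 read: already in E, no change] -> [I,E,I] (invalidations this op: 0; running total: 0)
Op 3: C1 write [C1 write: invalidate none -> C1=M] -> [I,M,I] (invalidations this op: 0; running total: 0)
Op 4: C1 read [C1 read: already in M, no change] -> [I,M,I] (invalidations this op: 0; running total: 0)
Op 5: C0 write [C0 write: invalidate ['C1=M'] -> C0=M] -> [M,I,I] (invalidations this op: 1; running total: 1)
Op 6: C2 write [C2 write: invalidate ['C0=M'] -> C2=M] -> [I,I,M] (invalidations this op: 1; running total: 2)
Op 7: C2 write [C2 write: already M (modified), no change] -> [I,I,M] (invalidations this op: 0; running total: 2)

Answer: 2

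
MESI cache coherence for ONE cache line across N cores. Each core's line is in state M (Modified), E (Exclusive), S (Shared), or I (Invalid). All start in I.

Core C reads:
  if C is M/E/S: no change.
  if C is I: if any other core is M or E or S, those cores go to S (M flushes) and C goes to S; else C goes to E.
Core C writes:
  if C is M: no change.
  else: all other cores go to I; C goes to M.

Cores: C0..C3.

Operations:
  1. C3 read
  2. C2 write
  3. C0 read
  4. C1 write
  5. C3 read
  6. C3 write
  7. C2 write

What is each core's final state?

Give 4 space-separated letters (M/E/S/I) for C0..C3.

Answer: I I M I

Derivation:
Op 1: C3 read [C3 read from I: no other sharers -> C3=E (exclusive)] -> [I,I,I,E]
Op 2: C2 write [C2 write: invalidate ['C3=E'] -> C2=M] -> [I,I,M,I]
Op 3: C0 read [C0 read from I: others=['C2=M'] -> C0=S, others downsized to S] -> [S,I,S,I]
Op 4: C1 write [C1 write: invalidate ['C0=S', 'C2=S'] -> C1=M] -> [I,M,I,I]
Op 5: C3 read [C3 read from I: others=['C1=M'] -> C3=S, others downsized to S] -> [I,S,I,S]
Op 6: C3 write [C3 write: invalidate ['C1=S'] -> C3=M] -> [I,I,I,M]
Op 7: C2 write [C2 write: invalidate ['C3=M'] -> C2=M] -> [I,I,M,I]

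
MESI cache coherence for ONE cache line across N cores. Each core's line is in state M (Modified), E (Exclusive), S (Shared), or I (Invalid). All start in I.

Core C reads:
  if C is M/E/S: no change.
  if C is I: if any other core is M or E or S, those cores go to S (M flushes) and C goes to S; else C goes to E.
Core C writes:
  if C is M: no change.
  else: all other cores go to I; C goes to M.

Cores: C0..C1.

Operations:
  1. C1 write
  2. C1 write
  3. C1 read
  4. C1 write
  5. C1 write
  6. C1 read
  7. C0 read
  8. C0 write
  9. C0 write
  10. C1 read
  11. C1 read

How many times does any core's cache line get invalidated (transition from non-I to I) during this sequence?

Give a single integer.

Answer: 1

Derivation:
Op 1: C1 write [C1 write: invalidate none -> C1=M] -> [I,M] (invalidations this op: 0; running total: 0)
Op 2: C1 write [C1 write: already M (modified), no change] -> [I,M] (invalidations this op: 0; running total: 0)
Op 3: C1 read [C1 read: already in M, no change] -> [I,M] (invalidations this op: 0; running total: 0)
Op 4: C1 write [C1 write: already M (modified), no change] -> [I,M] (invalidations this op: 0; running total: 0)
Op 5: C1 write [C1 write: already M (modified), no change] -> [I,M] (invalidations this op: 0; running total: 0)
Op 6: C1 read [C1 read: already in M, no change] -> [I,M] (invalidations this op: 0; running total: 0)
Op 7: C0 read [C0 read from I: others=['C1=M'] -> C0=S, others downsized to S] -> [S,S] (invalidations this op: 0; running total: 0)
Op 8: C0 write [C0 write: invalidate ['C1=S'] -> C0=M] -> [M,I] (invalidations this op: 1; running total: 1)
Op 9: C0 write [C0 write: already M (modified), no change] -> [M,I] (invalidations this op: 0; running total: 1)
Op 10: C1 read [C1 read from I: others=['C0=M'] -> C1=S, others downsized to S] -> [S,S] (invalidations this op: 0; running total: 1)
Op 11: C1 read [C1 read: already in S, no change] -> [S,S] (invalidations this op: 0; running total: 1)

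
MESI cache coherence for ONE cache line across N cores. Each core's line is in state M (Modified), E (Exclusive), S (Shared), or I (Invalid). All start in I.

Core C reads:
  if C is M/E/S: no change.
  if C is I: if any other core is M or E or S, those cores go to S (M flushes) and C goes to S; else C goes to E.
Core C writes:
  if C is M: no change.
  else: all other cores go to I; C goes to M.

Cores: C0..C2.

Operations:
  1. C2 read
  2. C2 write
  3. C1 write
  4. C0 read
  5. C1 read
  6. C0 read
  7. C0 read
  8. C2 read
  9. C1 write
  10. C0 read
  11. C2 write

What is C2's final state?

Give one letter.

Answer: M

Derivation:
Op 1: C2 read [C2 read from I: no other sharers -> C2=E (exclusive)] -> [I,I,E]
Op 2: C2 write [C2 write: invalidate none -> C2=M] -> [I,I,M]
Op 3: C1 write [C1 write: invalidate ['C2=M'] -> C1=M] -> [I,M,I]
Op 4: C0 read [C0 read from I: others=['C1=M'] -> C0=S, others downsized to S] -> [S,S,I]
Op 5: C1 read [C1 read: already in S, no change] -> [S,S,I]
Op 6: C0 read [C0 read: already in S, no change] -> [S,S,I]
Op 7: C0 read [C0 read: already in S, no change] -> [S,S,I]
Op 8: C2 read [C2 read from I: others=['C0=S', 'C1=S'] -> C2=S, others downsized to S] -> [S,S,S]
Op 9: C1 write [C1 write: invalidate ['C0=S', 'C2=S'] -> C1=M] -> [I,M,I]
Op 10: C0 read [C0 read from I: others=['C1=M'] -> C0=S, others downsized to S] -> [S,S,I]
Op 11: C2 write [C2 write: invalidate ['C0=S', 'C1=S'] -> C2=M] -> [I,I,M]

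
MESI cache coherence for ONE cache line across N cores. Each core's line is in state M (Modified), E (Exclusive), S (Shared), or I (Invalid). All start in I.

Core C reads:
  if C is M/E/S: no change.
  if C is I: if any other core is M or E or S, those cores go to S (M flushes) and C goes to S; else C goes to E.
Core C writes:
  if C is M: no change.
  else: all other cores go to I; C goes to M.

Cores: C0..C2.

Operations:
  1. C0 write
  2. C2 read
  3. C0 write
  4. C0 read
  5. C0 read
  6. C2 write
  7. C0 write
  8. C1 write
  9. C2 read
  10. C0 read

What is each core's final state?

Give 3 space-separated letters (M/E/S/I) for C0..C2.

Op 1: C0 write [C0 write: invalidate none -> C0=M] -> [M,I,I]
Op 2: C2 read [C2 read from I: others=['C0=M'] -> C2=S, others downsized to S] -> [S,I,S]
Op 3: C0 write [C0 write: invalidate ['C2=S'] -> C0=M] -> [M,I,I]
Op 4: C0 read [C0 read: already in M, no change] -> [M,I,I]
Op 5: C0 read [C0 read: already in M, no change] -> [M,I,I]
Op 6: C2 write [C2 write: invalidate ['C0=M'] -> C2=M] -> [I,I,M]
Op 7: C0 write [C0 write: invalidate ['C2=M'] -> C0=M] -> [M,I,I]
Op 8: C1 write [C1 write: invalidate ['C0=M'] -> C1=M] -> [I,M,I]
Op 9: C2 read [C2 read from I: others=['C1=M'] -> C2=S, others downsized to S] -> [I,S,S]
Op 10: C0 read [C0 read from I: others=['C1=S', 'C2=S'] -> C0=S, others downsized to S] -> [S,S,S]

Answer: S S S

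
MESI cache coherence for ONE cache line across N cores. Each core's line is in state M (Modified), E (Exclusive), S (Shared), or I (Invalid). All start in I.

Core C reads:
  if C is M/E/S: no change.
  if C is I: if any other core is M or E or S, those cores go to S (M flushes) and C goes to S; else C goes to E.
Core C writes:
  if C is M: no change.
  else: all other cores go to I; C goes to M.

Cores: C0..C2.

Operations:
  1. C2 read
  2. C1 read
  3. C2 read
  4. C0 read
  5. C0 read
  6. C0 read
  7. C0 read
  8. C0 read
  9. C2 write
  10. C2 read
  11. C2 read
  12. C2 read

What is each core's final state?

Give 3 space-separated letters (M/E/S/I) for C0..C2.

Op 1: C2 read [C2 read from I: no other sharers -> C2=E (exclusive)] -> [I,I,E]
Op 2: C1 read [C1 read from I: others=['C2=E'] -> C1=S, others downsized to S] -> [I,S,S]
Op 3: C2 read [C2 read: already in S, no change] -> [I,S,S]
Op 4: C0 read [C0 read from I: others=['C1=S', 'C2=S'] -> C0=S, others downsized to S] -> [S,S,S]
Op 5: C0 read [C0 read: already in S, no change] -> [S,S,S]
Op 6: C0 read [C0 read: already in S, no change] -> [S,S,S]
Op 7: C0 read [C0 read: already in S, no change] -> [S,S,S]
Op 8: C0 read [C0 read: already in S, no change] -> [S,S,S]
Op 9: C2 write [C2 write: invalidate ['C0=S', 'C1=S'] -> C2=M] -> [I,I,M]
Op 10: C2 read [C2 read: already in M, no change] -> [I,I,M]
Op 11: C2 read [C2 read: already in M, no change] -> [I,I,M]
Op 12: C2 read [C2 read: already in M, no change] -> [I,I,M]

Answer: I I M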